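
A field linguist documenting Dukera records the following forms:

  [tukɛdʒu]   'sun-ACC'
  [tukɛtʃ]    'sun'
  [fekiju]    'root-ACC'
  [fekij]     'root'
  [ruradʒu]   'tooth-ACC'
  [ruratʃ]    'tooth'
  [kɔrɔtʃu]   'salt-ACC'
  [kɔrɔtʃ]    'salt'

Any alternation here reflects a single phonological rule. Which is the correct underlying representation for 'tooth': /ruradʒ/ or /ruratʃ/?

/ruradʒ/

The root 'tooth' surfaces as [ruradʒu] and [ruratʃ], with a stem-final [dʒ] ~ [tʃ] alternation.
If /tʃ/ were underlying and a rule turned it into [dʒ] before the ACC suffix, 'salt' would also alternate; but it has [tʃ] in both [kɔrɔtʃu] and [kɔrɔtʃ].
The underlying segment must be /dʒ/; voiced obstruents become voiceless word-finally, yielding [tʃ] there.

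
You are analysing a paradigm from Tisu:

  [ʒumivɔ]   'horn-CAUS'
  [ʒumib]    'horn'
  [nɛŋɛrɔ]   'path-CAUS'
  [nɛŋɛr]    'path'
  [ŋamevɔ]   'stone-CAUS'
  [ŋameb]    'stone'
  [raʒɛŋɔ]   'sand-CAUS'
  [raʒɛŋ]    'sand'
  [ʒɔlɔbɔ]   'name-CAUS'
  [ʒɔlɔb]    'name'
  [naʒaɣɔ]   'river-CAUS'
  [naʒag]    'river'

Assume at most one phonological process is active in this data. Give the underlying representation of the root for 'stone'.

'stone' shows [v] ~ [b] at the end of the stem ([ŋamevɔ] vs [ŋameb]).
Compare 'name', with invariant [b] in [ʒɔlɔbɔ] and [ʒɔlɔb]: an analysis with underlying /b/ and a rule producing [v] before the CAUS suffix would wrongly predict alternation here too.
Therefore /v/ is basic and [b] is derived by word-final hardening (voiced fricatives become stops word-finally).

/ŋamev/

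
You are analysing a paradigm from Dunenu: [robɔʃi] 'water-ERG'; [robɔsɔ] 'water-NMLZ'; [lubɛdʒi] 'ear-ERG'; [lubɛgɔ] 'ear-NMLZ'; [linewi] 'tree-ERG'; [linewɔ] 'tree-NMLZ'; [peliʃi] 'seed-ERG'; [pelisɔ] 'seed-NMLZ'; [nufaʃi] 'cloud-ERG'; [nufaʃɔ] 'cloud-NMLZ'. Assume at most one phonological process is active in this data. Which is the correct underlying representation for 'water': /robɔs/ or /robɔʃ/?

The stem for 'water' ends in [ʃ] in [robɔʃi] but [s] in [robɔsɔ].
If /ʃ/ were underlying and a rule turned it into [s] before the NMLZ suffix, 'cloud' would also alternate; but it has [ʃ] in both [nufaʃi] and [nufaʃɔ].
So /s/ is underlying, and a rule of palatalization before a front vowel — /g/ and /s/ become palato-alveolar [dʒ] and [ʃ] before a front vowel — gives [ʃ].

/robɔs/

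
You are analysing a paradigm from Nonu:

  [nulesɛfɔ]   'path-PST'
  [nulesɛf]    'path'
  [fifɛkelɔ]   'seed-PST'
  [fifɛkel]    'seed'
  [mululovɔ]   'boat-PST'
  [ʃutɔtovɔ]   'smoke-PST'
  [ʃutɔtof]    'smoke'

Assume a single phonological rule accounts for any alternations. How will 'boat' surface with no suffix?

The root 'smoke' surfaces as [ʃutɔtovɔ] and [ʃutɔtof], with a stem-final [v] ~ [f] alternation.
Compare 'path', with invariant [f] in [nulesɛfɔ] and [nulesɛf]: an analysis with underlying /f/ and a rule producing [v] before the PST suffix would wrongly predict alternation here too.
So /v/ is underlying, and a rule of word-final obstruent devoicing — voiced obstruents become voiceless word-finally — gives [f].
The one attested form of 'boat', [mululovɔ], shows underlying /mululov/. Applying the same rule word-finally gives [mululof].

[mululof]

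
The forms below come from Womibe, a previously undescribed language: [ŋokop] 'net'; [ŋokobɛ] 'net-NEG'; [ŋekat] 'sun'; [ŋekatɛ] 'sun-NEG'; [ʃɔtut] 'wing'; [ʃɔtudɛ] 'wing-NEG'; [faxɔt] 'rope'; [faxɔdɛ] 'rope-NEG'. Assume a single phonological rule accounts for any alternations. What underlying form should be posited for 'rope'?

/faxɔd/

In [faxɔt] and [faxɔdɛ] the final segment of 'rope' alternates: [t] ~ [d].
But 'sun' keeps [t] in both environments ([ŋekat], [ŋekatɛ]), so there is no rule changing /t/ to [d] before the NEG suffix.
The alternation reflects word-final obstruent devoicing: voiced obstruents become voiceless word-finally. /d/ is underlying.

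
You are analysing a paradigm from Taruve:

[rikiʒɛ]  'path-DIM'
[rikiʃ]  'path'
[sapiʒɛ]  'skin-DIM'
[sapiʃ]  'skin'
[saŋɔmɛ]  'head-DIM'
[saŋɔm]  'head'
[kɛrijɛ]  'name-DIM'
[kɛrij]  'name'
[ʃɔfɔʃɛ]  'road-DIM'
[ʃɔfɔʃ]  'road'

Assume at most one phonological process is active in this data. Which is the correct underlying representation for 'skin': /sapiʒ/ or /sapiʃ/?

/sapiʒ/

In [sapiʒɛ] and [sapiʃ] the final segment of 'skin' alternates: [ʒ] ~ [ʃ].
If /ʃ/ were underlying and a rule turned it into [ʒ] before the DIM suffix, 'road' would also alternate; but it has [ʃ] in both [ʃɔfɔʃɛ] and [ʃɔfɔʃ].
The underlying segment must be /ʒ/; voiced obstruents become voiceless word-finally, yielding [ʃ] there.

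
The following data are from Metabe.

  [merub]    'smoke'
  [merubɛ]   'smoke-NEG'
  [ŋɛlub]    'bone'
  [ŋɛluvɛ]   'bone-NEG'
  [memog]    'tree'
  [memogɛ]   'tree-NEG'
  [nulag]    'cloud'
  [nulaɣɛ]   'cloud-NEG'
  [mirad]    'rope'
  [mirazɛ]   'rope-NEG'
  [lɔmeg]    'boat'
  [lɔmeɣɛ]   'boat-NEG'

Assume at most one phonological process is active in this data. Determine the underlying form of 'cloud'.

The root 'cloud' surfaces as [nulag] and [nulaɣɛ], with a stem-final [g] ~ [ɣ] alternation.
But 'tree' keeps [g] in both environments ([memog], [memogɛ]), so there is no rule changing /g/ to [ɣ] before the NEG suffix.
The alternation reflects word-final hardening: voiced fricatives become stops word-finally. /ɣ/ is underlying.

/nulaɣ/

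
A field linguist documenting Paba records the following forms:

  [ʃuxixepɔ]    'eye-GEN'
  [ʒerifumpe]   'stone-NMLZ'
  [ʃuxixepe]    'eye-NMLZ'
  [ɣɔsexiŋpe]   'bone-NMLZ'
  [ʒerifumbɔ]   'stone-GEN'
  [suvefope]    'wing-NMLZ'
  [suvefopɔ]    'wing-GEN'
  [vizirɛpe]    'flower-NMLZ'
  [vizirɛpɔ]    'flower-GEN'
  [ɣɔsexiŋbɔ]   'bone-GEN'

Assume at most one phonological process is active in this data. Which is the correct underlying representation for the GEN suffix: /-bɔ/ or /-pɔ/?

/-bɔ/

The GEN morpheme has two allomorphs, [-bɔ] and [-pɔ].
The NMLZ suffix, which begins with [p], is invariant after every stem; so [p] is not altered by any rule here.
The GEN suffix is therefore /-bɔ/ underlyingly, with post-vocalic devoicing: voiced stops become voiceless after a vowel.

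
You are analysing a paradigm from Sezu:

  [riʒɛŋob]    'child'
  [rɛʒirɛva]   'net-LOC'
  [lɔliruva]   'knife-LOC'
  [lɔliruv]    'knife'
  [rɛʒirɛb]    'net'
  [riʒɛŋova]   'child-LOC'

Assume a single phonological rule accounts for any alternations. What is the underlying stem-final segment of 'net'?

'net' shows [v] ~ [b] at the end of the stem ([rɛʒirɛva] vs [rɛʒirɛb]).
Compare 'knife', with invariant [v] in [lɔliruva] and [lɔliruv]: an analysis with underlying /v/ and a rule producing [b] in isolation would wrongly predict alternation here too.
So /b/ is underlying, and a rule of intervocalic spirantization — voiced stops become fricatives between vowels — gives [v].

/b/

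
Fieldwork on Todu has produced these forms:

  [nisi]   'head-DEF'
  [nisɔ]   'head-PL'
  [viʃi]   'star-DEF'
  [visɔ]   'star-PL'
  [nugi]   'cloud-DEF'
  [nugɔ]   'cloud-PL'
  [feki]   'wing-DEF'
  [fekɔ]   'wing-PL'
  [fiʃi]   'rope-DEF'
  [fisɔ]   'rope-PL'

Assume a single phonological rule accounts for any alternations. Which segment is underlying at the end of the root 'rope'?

/ʃ/

The stem for 'rope' ends in [ʃ] in [fiʃi] but [s] in [fisɔ].
But 'head' keeps [s] in both environments ([nisi], [nisɔ]), so there is no rule changing /s/ to [ʃ] before the DEF suffix.
The underlying segment must be /ʃ/; palato-alveolar /ʃ/ becomes [s] when no front vowel follows, yielding [s] there.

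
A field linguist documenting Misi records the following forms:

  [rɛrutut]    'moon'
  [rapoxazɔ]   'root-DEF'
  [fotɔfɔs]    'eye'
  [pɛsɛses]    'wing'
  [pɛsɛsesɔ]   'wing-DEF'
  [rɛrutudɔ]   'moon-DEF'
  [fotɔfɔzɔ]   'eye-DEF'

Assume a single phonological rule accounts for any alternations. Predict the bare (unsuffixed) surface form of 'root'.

The stem for 'eye' ends in [z] in [fotɔfɔzɔ] but [s] in [fotɔfɔs].
The stem 'wing' ([pɛsɛsesɔ], [pɛsɛses]) shows [s] unchanged in both environments, so [s] cannot be basic with [z] derived before the DEF suffix.
Therefore /z/ is basic and [s] is derived by word-final obstruent devoicing (voiced obstruents become voiceless word-finally).
The one attested form of 'root', [rapoxazɔ], shows underlying /rapoxaz/. Applying the same rule word-finally gives [rapoxas].

[rapoxas]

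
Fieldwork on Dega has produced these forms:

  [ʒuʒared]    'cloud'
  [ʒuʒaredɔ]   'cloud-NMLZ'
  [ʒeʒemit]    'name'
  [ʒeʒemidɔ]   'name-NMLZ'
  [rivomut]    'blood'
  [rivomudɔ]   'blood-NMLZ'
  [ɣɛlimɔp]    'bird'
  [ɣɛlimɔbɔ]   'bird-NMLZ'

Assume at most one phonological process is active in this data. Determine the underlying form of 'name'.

'name' shows [t] ~ [d] at the end of the stem ([ʒeʒemit] vs [ʒeʒemidɔ]).
Compare 'cloud', with invariant [d] in [ʒuʒared] and [ʒuʒaredɔ]: an analysis with underlying /d/ and a rule producing [t] in isolation would wrongly predict alternation here too.
Therefore /t/ is basic and [d] is derived by intervocalic voicing (voiceless stops become voiced between vowels).
So 'name' = /ʒeʒemit/.

/ʒeʒemit/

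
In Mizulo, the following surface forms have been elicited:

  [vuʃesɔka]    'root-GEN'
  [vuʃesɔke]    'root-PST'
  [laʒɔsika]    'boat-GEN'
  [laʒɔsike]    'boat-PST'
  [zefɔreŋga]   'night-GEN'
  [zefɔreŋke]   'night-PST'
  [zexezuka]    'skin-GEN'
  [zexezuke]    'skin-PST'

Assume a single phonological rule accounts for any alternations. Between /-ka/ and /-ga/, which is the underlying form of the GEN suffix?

The GEN morpheme has two allomorphs, [-ga] and [-ka].
The PST suffix, which begins with [k], is invariant after every stem; so [k] is not altered by any rule here.
The GEN suffix is therefore /-ga/ underlyingly, with post-vocalic devoicing: voiced stops become voiceless after a vowel.

/-ga/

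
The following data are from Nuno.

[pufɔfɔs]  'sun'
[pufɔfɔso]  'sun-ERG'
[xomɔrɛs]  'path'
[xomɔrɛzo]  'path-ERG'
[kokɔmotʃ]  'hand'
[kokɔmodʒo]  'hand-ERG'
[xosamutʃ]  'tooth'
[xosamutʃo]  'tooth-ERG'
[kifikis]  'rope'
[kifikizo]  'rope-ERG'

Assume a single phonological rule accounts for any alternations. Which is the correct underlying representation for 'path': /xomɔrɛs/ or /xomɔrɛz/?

/xomɔrɛz/

The stem for 'path' ends in [s] in [xomɔrɛs] but [z] in [xomɔrɛzo].
If /s/ were underlying and a rule turned it into [z] before the ERG suffix, 'sun' would also alternate; but it has [s] in both [pufɔfɔs] and [pufɔfɔso].
The underlying segment must be /z/; voiced obstruents become voiceless word-finally, yielding [s] there.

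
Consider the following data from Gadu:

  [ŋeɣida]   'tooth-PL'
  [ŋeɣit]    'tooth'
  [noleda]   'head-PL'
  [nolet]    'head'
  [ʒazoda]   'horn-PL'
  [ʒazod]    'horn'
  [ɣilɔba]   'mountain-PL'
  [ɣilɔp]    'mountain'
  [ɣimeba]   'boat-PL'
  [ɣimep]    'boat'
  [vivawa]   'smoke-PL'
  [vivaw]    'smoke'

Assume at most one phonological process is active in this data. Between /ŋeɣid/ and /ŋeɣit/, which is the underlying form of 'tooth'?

/ŋeɣit/

In [ŋeɣida] and [ŋeɣit] the final segment of 'tooth' alternates: [d] ~ [t].
If /d/ were underlying and a rule turned it into [t] in isolation, 'horn' would also alternate; but it has [d] in both [ʒazoda] and [ʒazod].
The alternation reflects intervocalic voicing: voiceless stops become voiced between vowels. /t/ is underlying.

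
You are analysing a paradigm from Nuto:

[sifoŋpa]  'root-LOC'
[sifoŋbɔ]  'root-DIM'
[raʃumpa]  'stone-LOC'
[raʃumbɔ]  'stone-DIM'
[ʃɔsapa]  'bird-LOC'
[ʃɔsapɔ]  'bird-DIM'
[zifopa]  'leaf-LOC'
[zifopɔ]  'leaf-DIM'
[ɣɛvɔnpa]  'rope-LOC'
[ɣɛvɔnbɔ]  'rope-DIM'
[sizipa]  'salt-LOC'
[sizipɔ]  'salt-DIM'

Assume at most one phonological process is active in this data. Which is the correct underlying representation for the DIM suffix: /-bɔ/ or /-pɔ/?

The DIM morpheme has two allomorphs, [-bɔ] and [-pɔ].
The LOC suffix, which begins with [p], is invariant after every stem; so [p] is not altered by any rule here.
The DIM suffix is therefore /-bɔ/ underlyingly, with post-vocalic devoicing: voiced stops become voiceless after a vowel.

/-bɔ/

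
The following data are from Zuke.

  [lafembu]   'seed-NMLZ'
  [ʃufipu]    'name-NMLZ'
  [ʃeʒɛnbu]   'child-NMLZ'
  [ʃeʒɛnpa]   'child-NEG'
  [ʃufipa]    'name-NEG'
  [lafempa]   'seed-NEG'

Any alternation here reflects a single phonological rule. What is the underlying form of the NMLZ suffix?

/-bu/

The NMLZ morpheme has two allomorphs, [-bu] and [-pu].
The NEG suffix, which begins with [p], is invariant after every stem; so [p] is not altered by any rule here.
So the underlying form is /-bu/, and voiced stops become voiceless after a vowel.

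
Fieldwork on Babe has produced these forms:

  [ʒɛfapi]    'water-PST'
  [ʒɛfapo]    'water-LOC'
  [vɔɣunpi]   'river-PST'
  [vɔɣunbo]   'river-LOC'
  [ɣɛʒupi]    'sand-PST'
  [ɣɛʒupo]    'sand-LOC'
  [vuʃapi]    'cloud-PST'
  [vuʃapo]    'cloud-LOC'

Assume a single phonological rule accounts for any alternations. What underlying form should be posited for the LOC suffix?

The LOC suffix surfaces as [-bo] and [-po], depending on the final segment of the stem.
The PST suffix, which begins with [p], is invariant after every stem; so [p] is not altered by any rule here.
So the underlying form is /-bo/, and voiced stops become voiceless after a vowel.

/-bo/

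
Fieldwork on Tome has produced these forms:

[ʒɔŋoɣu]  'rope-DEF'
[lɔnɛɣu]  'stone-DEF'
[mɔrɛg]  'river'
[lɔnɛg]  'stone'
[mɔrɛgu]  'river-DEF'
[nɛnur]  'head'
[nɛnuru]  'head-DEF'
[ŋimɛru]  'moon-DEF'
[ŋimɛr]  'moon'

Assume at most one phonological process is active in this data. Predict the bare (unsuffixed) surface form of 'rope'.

[ʒɔŋog]

In [lɔnɛg] and [lɔnɛɣu] the final segment of 'stone' alternates: [g] ~ [ɣ].
The stem 'river' ([mɔrɛg], [mɔrɛgu]) shows [g] unchanged in both environments, so [g] cannot be basic with [ɣ] derived before the DEF suffix.
Therefore /ɣ/ is basic and [g] is derived by word-final hardening (voiced fricatives become stops word-finally).
From [ʒɔŋoɣu] the stem 'rope' is /ʒɔŋoɣ/; word-finally this yields [ʒɔŋog].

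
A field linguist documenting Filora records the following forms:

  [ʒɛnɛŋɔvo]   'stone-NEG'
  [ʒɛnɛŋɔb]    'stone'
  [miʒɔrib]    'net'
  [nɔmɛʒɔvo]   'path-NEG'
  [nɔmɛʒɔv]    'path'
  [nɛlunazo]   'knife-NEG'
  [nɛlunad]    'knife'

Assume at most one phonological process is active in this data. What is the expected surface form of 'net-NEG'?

[miʒɔrivo]

'stone' shows [v] ~ [b] at the end of the stem ([ʒɛnɛŋɔvo] vs [ʒɛnɛŋɔb]).
If /v/ were underlying and a rule turned it into [b] in isolation, 'path' would also alternate; but it has [v] in both [nɔmɛʒɔvo] and [nɔmɛʒɔv].
The underlying segment must be /b/; voiced stops become fricatives between vowels, yielding [v] there.
From [miʒɔrib] the stem 'net' is /miʒɔrib/; between vowels this yields [miʒɔrivo].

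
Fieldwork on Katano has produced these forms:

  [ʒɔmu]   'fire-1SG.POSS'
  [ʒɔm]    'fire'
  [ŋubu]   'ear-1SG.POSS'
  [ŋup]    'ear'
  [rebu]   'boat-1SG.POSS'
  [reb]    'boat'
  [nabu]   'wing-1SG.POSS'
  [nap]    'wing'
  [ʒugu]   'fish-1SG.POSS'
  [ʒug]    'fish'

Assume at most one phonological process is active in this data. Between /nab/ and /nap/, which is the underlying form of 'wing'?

'wing' shows [b] ~ [p] at the end of the stem ([nabu] vs [nap]).
If /b/ were underlying and a rule turned it into [p] in isolation, 'boat' would also alternate; but it has [b] in both [rebu] and [reb].
The underlying segment must be /p/; voiceless stops become voiced between vowels, yielding [b] there.

/nap/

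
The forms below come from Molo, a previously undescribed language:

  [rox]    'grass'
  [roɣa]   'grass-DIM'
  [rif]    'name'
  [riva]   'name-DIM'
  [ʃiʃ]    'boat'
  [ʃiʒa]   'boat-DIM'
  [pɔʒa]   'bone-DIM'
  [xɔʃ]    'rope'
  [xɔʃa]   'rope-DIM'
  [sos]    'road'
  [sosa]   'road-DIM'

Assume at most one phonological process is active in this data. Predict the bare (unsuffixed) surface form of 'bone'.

[pɔʃ]

In [ʃiʃ] and [ʃiʒa] the final segment of 'boat' alternates: [ʃ] ~ [ʒ].
But 'rope' keeps [ʃ] in both environments ([xɔʃ], [xɔʃa]), so there is no rule changing /ʃ/ to [ʒ] before the DIM suffix.
So /ʒ/ is underlying, and a rule of word-final obstruent devoicing — voiced obstruents become voiceless word-finally — gives [ʃ].
The one attested form of 'bone', [pɔʒa], shows underlying /pɔʒ/. Applying the same rule word-finally gives [pɔʃ].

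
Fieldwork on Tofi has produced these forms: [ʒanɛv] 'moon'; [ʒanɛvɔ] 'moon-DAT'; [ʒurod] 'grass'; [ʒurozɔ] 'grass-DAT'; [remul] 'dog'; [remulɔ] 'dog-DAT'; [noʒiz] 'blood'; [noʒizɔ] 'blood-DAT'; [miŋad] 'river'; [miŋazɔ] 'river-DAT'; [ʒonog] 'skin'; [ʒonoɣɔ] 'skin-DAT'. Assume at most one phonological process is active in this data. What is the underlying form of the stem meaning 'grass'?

/ʒurod/

The stem for 'grass' ends in [d] in [ʒurod] but [z] in [ʒurozɔ].
But 'blood' keeps [z] in both environments ([noʒiz], [noʒizɔ]), so there is no rule changing /z/ to [d] in isolation.
The alternation reflects intervocalic spirantization: voiced stops become fricatives between vowels. /d/ is underlying.
The underlying form of 'grass' is therefore /ʒurod/.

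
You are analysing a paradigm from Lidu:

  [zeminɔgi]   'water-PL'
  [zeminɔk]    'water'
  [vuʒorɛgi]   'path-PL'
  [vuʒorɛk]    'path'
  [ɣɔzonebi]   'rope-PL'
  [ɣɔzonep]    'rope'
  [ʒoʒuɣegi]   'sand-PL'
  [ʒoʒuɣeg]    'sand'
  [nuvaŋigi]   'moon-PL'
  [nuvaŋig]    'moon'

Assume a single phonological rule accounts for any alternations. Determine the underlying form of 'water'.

/zeminɔk/

'water' shows [g] ~ [k] at the end of the stem ([zeminɔgi] vs [zeminɔk]).
Compare 'moon', with invariant [g] in [nuvaŋigi] and [nuvaŋig]: an analysis with underlying /g/ and a rule producing [k] in isolation would wrongly predict alternation here too.
The alternation reflects intervocalic voicing: voiceless stops become voiced between vowels. /k/ is underlying.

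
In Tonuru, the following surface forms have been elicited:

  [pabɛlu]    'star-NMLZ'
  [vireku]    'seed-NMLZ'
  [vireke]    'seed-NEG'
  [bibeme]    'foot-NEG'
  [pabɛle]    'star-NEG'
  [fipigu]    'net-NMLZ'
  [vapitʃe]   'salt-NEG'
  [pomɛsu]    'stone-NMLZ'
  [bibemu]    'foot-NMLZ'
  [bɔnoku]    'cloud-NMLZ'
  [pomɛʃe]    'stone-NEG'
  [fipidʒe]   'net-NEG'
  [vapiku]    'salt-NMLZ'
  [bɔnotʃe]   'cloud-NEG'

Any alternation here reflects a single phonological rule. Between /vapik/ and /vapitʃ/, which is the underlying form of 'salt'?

The stem for 'salt' ends in [tʃ] in [vapitʃe] but [k] in [vapiku].
If /k/ were underlying and a rule turned it into [tʃ] before the NEG suffix, 'seed' would also alternate; but it has [k] in both [vireke] and [vireku].
So /tʃ/ is underlying, and a rule of depalatalization — palato-alveolar /tʃ/, /dʒ/ and /ʃ/ become [k], [g] and [s] when no front vowel follows — gives [k].

/vapitʃ/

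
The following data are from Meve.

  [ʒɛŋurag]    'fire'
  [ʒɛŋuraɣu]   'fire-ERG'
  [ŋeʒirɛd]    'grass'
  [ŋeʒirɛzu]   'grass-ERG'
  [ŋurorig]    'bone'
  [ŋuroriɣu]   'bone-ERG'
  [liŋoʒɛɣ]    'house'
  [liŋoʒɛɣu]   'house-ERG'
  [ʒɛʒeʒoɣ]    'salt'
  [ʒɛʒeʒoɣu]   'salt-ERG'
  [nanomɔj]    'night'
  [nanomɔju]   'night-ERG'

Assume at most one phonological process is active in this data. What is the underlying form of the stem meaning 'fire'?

In [ʒɛŋurag] and [ʒɛŋuraɣu] the final segment of 'fire' alternates: [g] ~ [ɣ].
If /ɣ/ were underlying and a rule turned it into [g] in isolation, 'house' would also alternate; but it has [ɣ] in both [liŋoʒɛɣ] and [liŋoʒɛɣu].
The underlying segment must be /g/; voiced stops become fricatives between vowels, yielding [ɣ] there.
So 'fire' = /ʒɛŋurag/.

/ʒɛŋurag/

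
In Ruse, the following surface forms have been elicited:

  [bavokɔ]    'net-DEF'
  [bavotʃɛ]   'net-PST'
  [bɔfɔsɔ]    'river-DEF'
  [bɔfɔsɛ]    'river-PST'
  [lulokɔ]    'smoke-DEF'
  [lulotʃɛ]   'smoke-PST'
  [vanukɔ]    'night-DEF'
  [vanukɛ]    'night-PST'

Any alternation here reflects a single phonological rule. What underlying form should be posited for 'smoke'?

/lulotʃ/

'smoke' shows [k] ~ [tʃ] at the end of the stem ([lulokɔ] vs [lulotʃɛ]).
If /k/ were underlying and a rule turned it into [tʃ] before the PST suffix, 'night' would also alternate; but it has [k] in both [vanukɔ] and [vanukɛ].
The underlying segment must be /tʃ/; palato-alveolar /tʃ/ becomes [k] when no front vowel follows, yielding [k] there.
Hence 'smoke' is /lulotʃ/ underlyingly.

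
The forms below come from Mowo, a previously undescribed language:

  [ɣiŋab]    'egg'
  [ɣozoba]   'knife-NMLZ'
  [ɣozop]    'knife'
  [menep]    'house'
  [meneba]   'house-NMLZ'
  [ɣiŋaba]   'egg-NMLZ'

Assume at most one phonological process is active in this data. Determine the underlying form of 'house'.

In [meneba] and [menep] the final segment of 'house' alternates: [b] ~ [p].
The stem 'egg' ([ɣiŋaba], [ɣiŋab]) shows [b] unchanged in both environments, so [b] cannot be basic with [p] derived in isolation.
The underlying segment must be /p/; voiceless stops become voiced between vowels, yielding [b] there.
So 'house' = /menep/.

/menep/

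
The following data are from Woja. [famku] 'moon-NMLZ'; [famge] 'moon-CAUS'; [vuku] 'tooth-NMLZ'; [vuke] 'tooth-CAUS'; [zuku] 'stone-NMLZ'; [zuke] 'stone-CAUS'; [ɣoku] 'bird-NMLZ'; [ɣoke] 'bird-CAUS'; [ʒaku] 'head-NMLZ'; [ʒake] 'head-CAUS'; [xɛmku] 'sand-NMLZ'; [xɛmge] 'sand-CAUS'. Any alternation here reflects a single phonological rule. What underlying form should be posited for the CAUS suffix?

The CAUS suffix surfaces as [-ge] and [-ke], depending on the final segment of the stem.
The NMLZ suffix, which begins with [k], is invariant after every stem; so [k] is not altered by any rule here.
So the underlying form is /-ge/, and voiced stops become voiceless after a vowel.

/-ge/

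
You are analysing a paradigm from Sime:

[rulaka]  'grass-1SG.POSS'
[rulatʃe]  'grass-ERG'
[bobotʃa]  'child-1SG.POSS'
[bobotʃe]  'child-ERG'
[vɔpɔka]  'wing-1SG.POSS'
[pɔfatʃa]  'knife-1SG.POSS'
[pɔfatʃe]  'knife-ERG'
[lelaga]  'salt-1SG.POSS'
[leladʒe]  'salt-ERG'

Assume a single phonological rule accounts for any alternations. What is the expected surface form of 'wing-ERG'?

[vɔpɔtʃe]

The stem for 'grass' ends in [k] in [rulaka] but [tʃ] in [rulatʃe].
But 'child' keeps [tʃ] in both environments ([bobotʃa], [bobotʃe]), so there is no rule changing /tʃ/ to [k] before the 1SG.POSS suffix.
Therefore /k/ is basic and [tʃ] is derived by palatalization before a front vowel (/k/ and /g/ become palato-alveolar [tʃ] and [dʒ] before a front vowel).
The one attested form of 'wing', [vɔpɔka], shows underlying /vɔpɔk/. Applying the same rule before a front vowel gives [vɔpɔtʃe].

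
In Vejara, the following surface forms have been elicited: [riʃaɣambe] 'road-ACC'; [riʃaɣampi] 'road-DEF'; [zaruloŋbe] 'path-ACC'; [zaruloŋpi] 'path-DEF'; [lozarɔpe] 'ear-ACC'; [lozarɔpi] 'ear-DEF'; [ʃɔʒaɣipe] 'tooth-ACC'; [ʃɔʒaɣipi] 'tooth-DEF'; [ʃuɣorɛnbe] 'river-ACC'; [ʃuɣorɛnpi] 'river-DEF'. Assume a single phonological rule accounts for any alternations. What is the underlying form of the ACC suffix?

The ACC suffix surfaces as [-be] and [-pe], depending on the final segment of the stem.
By contrast the DEF suffix keeps its initial [p] throughout — that segment must be underlying.
The ACC suffix is therefore /-be/ underlyingly, with post-vocalic devoicing: voiced stops become voiceless after a vowel.

/-be/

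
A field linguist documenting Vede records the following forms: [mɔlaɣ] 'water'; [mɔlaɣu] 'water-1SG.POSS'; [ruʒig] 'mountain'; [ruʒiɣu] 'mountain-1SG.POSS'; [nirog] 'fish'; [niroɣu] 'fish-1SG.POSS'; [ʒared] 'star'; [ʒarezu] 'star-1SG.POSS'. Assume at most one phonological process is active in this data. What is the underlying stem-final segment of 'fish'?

In [nirog] and [niroɣu] the final segment of 'fish' alternates: [g] ~ [ɣ].
The stem 'water' ([mɔlaɣ], [mɔlaɣu]) shows [ɣ] unchanged in both environments, so [ɣ] cannot be basic with [g] derived in isolation.
So /g/ is underlying, and a rule of intervocalic spirantization — voiced stops become fricatives between vowels — gives [ɣ].

/g/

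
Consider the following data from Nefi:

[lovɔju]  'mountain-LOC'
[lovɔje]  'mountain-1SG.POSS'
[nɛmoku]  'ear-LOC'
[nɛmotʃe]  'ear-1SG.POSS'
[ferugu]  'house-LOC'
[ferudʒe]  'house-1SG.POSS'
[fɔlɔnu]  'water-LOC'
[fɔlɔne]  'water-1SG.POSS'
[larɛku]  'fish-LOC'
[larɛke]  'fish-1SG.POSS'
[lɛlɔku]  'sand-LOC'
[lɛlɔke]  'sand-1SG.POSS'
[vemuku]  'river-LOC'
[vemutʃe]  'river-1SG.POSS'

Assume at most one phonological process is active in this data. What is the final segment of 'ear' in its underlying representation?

'ear' shows [k] ~ [tʃ] at the end of the stem ([nɛmoku] vs [nɛmotʃe]).
The stem 'fish' ([larɛku], [larɛke]) shows [k] unchanged in both environments, so [k] cannot be basic with [tʃ] derived before the 1SG.POSS suffix.
The underlying segment must be /tʃ/; palato-alveolar /tʃ/ and /dʒ/ become [k] and [g] when no front vowel follows, yielding [k] there.

/tʃ/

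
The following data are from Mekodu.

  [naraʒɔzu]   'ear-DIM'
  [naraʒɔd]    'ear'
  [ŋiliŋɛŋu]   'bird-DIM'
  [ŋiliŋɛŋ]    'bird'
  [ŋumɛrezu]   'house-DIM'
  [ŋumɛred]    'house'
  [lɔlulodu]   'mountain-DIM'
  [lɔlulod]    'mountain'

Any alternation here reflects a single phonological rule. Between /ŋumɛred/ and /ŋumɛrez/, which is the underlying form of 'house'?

The root 'house' surfaces as [ŋumɛrezu] and [ŋumɛred], with a stem-final [z] ~ [d] alternation.
The stem 'mountain' ([lɔlulodu], [lɔlulod]) shows [d] unchanged in both environments, so [d] cannot be basic with [z] derived before the DIM suffix.
The underlying segment must be /z/; voiced fricatives become stops word-finally, yielding [d] there.

/ŋumɛrez/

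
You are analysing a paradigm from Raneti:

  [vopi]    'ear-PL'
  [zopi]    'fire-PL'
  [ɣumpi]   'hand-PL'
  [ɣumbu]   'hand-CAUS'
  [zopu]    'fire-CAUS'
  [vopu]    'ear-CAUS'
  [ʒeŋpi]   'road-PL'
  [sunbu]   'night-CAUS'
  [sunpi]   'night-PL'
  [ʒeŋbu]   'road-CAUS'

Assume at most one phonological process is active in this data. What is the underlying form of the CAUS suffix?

The CAUS suffix surfaces as [-bu] and [-pu], depending on the final segment of the stem.
By contrast the PL suffix keeps its initial [p] throughout — that segment must be underlying.
So the underlying form is /-bu/, and voiced stops become voiceless after a vowel.

/-bu/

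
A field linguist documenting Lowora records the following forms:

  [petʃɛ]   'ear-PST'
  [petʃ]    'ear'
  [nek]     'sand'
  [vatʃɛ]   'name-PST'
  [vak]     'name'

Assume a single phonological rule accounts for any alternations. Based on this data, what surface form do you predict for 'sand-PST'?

[netʃɛ]

The stem for 'name' ends in [tʃ] in [vatʃɛ] but [k] in [vak].
The stem 'ear' ([petʃɛ], [petʃ]) shows [tʃ] unchanged in both environments, so [tʃ] cannot be basic with [k] derived in isolation.
So /k/ is underlying, and a rule of palatalization before a front vowel — /k/ becomes palato-alveolar [tʃ] before a front vowel — gives [tʃ].
From [nek] the stem 'sand' is /nek/; before a front vowel this yields [netʃɛ].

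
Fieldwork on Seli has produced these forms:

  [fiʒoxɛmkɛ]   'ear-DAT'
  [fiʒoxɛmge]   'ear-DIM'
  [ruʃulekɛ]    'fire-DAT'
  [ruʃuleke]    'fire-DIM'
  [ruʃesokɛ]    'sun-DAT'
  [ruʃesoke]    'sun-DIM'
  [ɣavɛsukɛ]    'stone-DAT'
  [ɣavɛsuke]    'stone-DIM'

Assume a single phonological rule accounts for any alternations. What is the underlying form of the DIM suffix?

The DIM morpheme has two allomorphs, [-ge] and [-ke].
The DAT suffix, which begins with [k], is invariant after every stem; so [k] is not altered by any rule here.
So the underlying form is /-ge/, and voiced stops become voiceless after a vowel.

/-ge/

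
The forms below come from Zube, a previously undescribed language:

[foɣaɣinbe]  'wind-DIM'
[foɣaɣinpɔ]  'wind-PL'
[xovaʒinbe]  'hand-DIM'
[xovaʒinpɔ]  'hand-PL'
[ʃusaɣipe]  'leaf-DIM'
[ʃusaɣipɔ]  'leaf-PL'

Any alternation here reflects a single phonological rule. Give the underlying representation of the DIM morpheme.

/-be/

The DIM suffix surfaces as [-be] and [-pe], depending on the final segment of the stem.
The PL suffix, which begins with [p], is invariant after every stem; so [p] is not altered by any rule here.
The DIM suffix is therefore /-be/ underlyingly, with post-vocalic devoicing: voiced stops become voiceless after a vowel.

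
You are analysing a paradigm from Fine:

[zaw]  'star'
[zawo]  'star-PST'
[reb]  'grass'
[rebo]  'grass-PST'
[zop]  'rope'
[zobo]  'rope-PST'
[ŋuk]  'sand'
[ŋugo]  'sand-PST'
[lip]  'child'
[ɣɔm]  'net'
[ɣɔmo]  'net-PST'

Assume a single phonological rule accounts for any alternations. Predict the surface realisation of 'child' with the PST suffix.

The root 'rope' surfaces as [zop] and [zobo], with a stem-final [p] ~ [b] alternation.
But 'grass' keeps [b] in both environments ([reb], [rebo]), so there is no rule changing /b/ to [p] in isolation.
The underlying segment must be /p/; voiceless stops become voiced between vowels, yielding [b] there.
The one attested form of 'child', [lip], shows underlying /lip/. Applying the same rule between vowels gives [libo].

[libo]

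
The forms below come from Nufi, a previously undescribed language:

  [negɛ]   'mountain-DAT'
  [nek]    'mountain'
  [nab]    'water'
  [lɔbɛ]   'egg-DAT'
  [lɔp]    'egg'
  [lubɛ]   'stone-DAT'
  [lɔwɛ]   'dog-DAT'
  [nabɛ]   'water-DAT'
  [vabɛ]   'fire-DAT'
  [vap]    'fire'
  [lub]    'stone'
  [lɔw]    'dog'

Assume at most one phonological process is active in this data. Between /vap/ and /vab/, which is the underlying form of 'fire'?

/vap/

The root 'fire' surfaces as [vabɛ] and [vap], with a stem-final [b] ~ [p] alternation.
But 'water' keeps [b] in both environments ([nabɛ], [nab]), so there is no rule changing /b/ to [p] in isolation.
The alternation reflects intervocalic voicing: voiceless stops become voiced between vowels. /p/ is underlying.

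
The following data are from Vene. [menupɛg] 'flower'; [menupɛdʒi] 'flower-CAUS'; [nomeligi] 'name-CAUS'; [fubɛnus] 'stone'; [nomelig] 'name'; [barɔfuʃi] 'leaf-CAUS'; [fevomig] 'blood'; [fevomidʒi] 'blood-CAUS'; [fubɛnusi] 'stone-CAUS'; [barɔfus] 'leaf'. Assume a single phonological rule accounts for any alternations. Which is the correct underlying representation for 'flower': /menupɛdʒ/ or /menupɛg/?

/menupɛdʒ/

The root 'flower' surfaces as [menupɛdʒi] and [menupɛg], with a stem-final [dʒ] ~ [g] alternation.
The stem 'name' ([nomeligi], [nomelig]) shows [g] unchanged in both environments, so [g] cannot be basic with [dʒ] derived before the CAUS suffix.
The underlying segment must be /dʒ/; palato-alveolar /dʒ/ and /ʃ/ become [g] and [s] when no front vowel follows, yielding [g] there.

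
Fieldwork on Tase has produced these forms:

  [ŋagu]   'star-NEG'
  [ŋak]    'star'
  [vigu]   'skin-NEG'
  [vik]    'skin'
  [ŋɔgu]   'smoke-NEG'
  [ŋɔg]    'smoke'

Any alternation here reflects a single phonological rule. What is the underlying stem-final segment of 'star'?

'star' shows [g] ~ [k] at the end of the stem ([ŋagu] vs [ŋak]).
But 'smoke' keeps [g] in both environments ([ŋɔgu], [ŋɔg]), so there is no rule changing /g/ to [k] in isolation.
So /k/ is underlying, and a rule of intervocalic voicing — voiceless stops become voiced between vowels — gives [g].

/k/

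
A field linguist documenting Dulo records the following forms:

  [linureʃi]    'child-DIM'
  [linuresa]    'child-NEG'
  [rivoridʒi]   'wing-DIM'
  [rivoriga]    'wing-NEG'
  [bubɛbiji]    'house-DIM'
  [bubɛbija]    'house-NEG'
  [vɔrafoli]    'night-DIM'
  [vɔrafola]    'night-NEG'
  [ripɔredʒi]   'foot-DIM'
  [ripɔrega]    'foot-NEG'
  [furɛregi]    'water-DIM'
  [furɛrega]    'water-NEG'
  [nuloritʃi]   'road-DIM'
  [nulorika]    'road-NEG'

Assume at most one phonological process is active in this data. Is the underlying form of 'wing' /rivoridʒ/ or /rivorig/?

/rivoridʒ/

'wing' shows [dʒ] ~ [g] at the end of the stem ([rivoridʒi] vs [rivoriga]).
Compare 'water', with invariant [g] in [furɛregi] and [furɛrega]: an analysis with underlying /g/ and a rule producing [dʒ] before the DIM suffix would wrongly predict alternation here too.
Therefore /dʒ/ is basic and [g] is derived by depalatalization (palato-alveolar /tʃ/, /dʒ/ and /ʃ/ become [k], [g] and [s] when no front vowel follows).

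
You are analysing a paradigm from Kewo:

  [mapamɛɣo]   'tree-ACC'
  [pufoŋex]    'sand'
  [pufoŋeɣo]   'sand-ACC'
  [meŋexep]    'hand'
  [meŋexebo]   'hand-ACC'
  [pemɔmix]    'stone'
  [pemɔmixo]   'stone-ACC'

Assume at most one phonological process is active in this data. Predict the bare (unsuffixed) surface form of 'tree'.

The root 'sand' surfaces as [pufoŋex] and [pufoŋeɣo], with a stem-final [x] ~ [ɣ] alternation.
Compare 'stone', with invariant [x] in [pemɔmix] and [pemɔmixo]: an analysis with underlying /x/ and a rule producing [ɣ] before the ACC suffix would wrongly predict alternation here too.
So /ɣ/ is underlying, and a rule of word-final obstruent devoicing — voiced obstruents become voiceless word-finally — gives [x].
The one attested form of 'tree', [mapamɛɣo], shows underlying /mapamɛɣ/. Applying the same rule word-finally gives [mapamɛx].

[mapamɛx]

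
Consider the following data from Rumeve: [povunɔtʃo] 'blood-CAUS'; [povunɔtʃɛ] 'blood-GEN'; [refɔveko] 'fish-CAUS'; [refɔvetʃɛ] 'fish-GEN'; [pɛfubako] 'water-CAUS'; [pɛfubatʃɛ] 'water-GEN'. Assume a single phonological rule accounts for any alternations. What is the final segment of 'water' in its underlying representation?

The root 'water' surfaces as [pɛfubako] and [pɛfubatʃɛ], with a stem-final [k] ~ [tʃ] alternation.
If /tʃ/ were underlying and a rule turned it into [k] before the CAUS suffix, 'blood' would also alternate; but it has [tʃ] in both [povunɔtʃo] and [povunɔtʃɛ].
The alternation reflects palatalization before a front vowel: /k/ becomes palato-alveolar [tʃ] before a front vowel. /k/ is underlying.

/k/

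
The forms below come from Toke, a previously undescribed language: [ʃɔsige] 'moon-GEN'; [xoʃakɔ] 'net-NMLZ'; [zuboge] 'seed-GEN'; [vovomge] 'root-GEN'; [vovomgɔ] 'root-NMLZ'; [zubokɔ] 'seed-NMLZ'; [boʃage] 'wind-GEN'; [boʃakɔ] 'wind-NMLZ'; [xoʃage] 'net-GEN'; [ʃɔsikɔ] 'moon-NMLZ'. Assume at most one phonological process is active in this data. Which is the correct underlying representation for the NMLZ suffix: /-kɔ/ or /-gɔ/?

The NMLZ morpheme has two allomorphs, [-gɔ] and [-kɔ].
The GEN suffix, which begins with [g], is invariant after every stem; so [g] is not altered by any rule here.
So the underlying form is /-kɔ/, and voiceless stops become voiced after a nasal.

/-kɔ/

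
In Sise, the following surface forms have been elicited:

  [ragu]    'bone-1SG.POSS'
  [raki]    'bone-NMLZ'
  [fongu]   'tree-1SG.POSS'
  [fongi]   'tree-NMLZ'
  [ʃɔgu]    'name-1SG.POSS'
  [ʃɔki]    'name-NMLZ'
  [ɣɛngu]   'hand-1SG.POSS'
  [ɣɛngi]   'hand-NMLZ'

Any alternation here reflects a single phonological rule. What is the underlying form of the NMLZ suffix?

/-ki/

The NMLZ morpheme has two allomorphs, [-gi] and [-ki].
The 1SG.POSS suffix, which begins with [g], is invariant after every stem; so [g] is not altered by any rule here.
The NMLZ suffix is therefore /-ki/ underlyingly, with post-nasal voicing: voiceless stops become voiced after a nasal.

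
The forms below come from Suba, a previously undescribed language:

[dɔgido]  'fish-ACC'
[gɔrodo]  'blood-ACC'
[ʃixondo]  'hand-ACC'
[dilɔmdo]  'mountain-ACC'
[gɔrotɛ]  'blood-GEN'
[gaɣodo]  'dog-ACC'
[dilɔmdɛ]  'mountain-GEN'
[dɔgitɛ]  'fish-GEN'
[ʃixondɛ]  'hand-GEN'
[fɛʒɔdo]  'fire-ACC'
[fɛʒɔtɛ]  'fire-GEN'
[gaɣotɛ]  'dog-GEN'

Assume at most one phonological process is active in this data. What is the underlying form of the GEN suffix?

The GEN morpheme has two allomorphs, [-dɛ] and [-tɛ].
By contrast the ACC suffix keeps its initial [d] throughout — that segment must be underlying.
So the underlying form is /-tɛ/, and voiceless stops become voiced after a nasal.

/-tɛ/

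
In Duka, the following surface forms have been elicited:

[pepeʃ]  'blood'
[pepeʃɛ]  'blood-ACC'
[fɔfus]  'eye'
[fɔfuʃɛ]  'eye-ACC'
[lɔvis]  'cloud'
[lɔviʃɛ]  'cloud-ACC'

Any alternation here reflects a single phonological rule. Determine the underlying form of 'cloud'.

The root 'cloud' surfaces as [lɔvis] and [lɔviʃɛ], with a stem-final [s] ~ [ʃ] alternation.
If /ʃ/ were underlying and a rule turned it into [s] in isolation, 'blood' would also alternate; but it has [ʃ] in both [pepeʃ] and [pepeʃɛ].
Therefore /s/ is basic and [ʃ] is derived by palatalization before a front vowel (/s/ becomes palato-alveolar [ʃ] before a front vowel).

/lɔvis/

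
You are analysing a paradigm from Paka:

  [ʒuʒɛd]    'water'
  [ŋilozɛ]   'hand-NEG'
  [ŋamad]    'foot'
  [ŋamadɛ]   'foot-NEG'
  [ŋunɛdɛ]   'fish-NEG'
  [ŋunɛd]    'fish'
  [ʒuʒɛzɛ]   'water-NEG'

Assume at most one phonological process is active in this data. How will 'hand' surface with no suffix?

'water' shows [z] ~ [d] at the end of the stem ([ʒuʒɛzɛ] vs [ʒuʒɛd]).
If /d/ were underlying and a rule turned it into [z] before the NEG suffix, 'foot' would also alternate; but it has [d] in both [ŋamadɛ] and [ŋamad].
The alternation reflects word-final hardening: voiced fricatives become stops word-finally. /z/ is underlying.
The one attested form of 'hand', [ŋilozɛ], shows underlying /ŋiloz/. Applying the same rule word-finally gives [ŋilod].

[ŋilod]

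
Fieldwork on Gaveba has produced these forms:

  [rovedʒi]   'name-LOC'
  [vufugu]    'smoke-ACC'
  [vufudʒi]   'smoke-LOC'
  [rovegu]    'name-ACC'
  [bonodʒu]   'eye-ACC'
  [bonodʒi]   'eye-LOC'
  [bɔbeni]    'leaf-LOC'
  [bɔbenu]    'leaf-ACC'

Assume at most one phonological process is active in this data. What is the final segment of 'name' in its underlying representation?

In [rovedʒi] and [rovegu] the final segment of 'name' alternates: [dʒ] ~ [g].
But 'eye' keeps [dʒ] in both environments ([bonodʒi], [bonodʒu]), so there is no rule changing /dʒ/ to [g] before the ACC suffix.
Therefore /g/ is basic and [dʒ] is derived by palatalization before a front vowel (/g/ becomes palato-alveolar [dʒ] before a front vowel).

/g/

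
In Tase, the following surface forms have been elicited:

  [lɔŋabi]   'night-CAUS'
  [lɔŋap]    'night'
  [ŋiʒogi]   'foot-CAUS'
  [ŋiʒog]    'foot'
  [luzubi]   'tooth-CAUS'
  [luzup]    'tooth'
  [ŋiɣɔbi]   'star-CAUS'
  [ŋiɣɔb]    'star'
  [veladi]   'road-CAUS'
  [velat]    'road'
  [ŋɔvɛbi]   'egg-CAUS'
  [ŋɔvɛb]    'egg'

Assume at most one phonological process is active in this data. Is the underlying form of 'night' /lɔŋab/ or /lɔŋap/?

The root 'night' surfaces as [lɔŋabi] and [lɔŋap], with a stem-final [b] ~ [p] alternation.
If /b/ were underlying and a rule turned it into [p] in isolation, 'egg' would also alternate; but it has [b] in both [ŋɔvɛbi] and [ŋɔvɛb].
Therefore /p/ is basic and [b] is derived by intervocalic voicing (voiceless stops become voiced between vowels).

/lɔŋap/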